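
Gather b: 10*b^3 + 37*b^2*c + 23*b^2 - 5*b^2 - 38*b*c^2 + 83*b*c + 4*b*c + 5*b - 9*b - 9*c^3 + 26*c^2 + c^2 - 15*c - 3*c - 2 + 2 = 10*b^3 + b^2*(37*c + 18) + b*(-38*c^2 + 87*c - 4) - 9*c^3 + 27*c^2 - 18*c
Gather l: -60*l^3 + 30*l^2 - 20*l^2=-60*l^3 + 10*l^2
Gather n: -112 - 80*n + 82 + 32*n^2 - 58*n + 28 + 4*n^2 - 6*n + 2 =36*n^2 - 144*n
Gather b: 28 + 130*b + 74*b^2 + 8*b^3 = 8*b^3 + 74*b^2 + 130*b + 28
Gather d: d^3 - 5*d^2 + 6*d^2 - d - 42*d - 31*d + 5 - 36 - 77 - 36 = d^3 + d^2 - 74*d - 144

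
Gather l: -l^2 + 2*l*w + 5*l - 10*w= -l^2 + l*(2*w + 5) - 10*w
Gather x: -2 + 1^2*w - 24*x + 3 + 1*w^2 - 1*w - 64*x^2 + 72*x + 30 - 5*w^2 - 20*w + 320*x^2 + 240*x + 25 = -4*w^2 - 20*w + 256*x^2 + 288*x + 56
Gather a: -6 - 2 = -8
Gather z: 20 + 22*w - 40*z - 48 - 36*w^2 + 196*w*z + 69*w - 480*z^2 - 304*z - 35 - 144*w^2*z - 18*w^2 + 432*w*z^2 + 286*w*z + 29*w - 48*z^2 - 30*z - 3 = -54*w^2 + 120*w + z^2*(432*w - 528) + z*(-144*w^2 + 482*w - 374) - 66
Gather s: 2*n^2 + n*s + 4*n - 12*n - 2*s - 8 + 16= 2*n^2 - 8*n + s*(n - 2) + 8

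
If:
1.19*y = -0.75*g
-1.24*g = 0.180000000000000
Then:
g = -0.15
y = 0.09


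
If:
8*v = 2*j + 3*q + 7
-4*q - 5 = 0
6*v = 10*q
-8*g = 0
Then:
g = 0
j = -239/24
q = -5/4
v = -25/12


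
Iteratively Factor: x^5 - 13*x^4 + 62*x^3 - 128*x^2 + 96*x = (x - 2)*(x^4 - 11*x^3 + 40*x^2 - 48*x) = x*(x - 2)*(x^3 - 11*x^2 + 40*x - 48) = x*(x - 3)*(x - 2)*(x^2 - 8*x + 16) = x*(x - 4)*(x - 3)*(x - 2)*(x - 4)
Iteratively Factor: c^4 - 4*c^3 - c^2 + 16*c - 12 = (c + 2)*(c^3 - 6*c^2 + 11*c - 6) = (c - 2)*(c + 2)*(c^2 - 4*c + 3) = (c - 2)*(c - 1)*(c + 2)*(c - 3)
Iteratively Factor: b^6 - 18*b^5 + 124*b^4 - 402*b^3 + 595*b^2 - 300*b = (b - 4)*(b^5 - 14*b^4 + 68*b^3 - 130*b^2 + 75*b) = (b - 4)*(b - 3)*(b^4 - 11*b^3 + 35*b^2 - 25*b) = (b - 5)*(b - 4)*(b - 3)*(b^3 - 6*b^2 + 5*b) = (b - 5)^2*(b - 4)*(b - 3)*(b^2 - b) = (b - 5)^2*(b - 4)*(b - 3)*(b - 1)*(b)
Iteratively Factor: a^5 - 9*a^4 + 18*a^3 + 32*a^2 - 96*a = (a)*(a^4 - 9*a^3 + 18*a^2 + 32*a - 96) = a*(a - 3)*(a^3 - 6*a^2 + 32) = a*(a - 4)*(a - 3)*(a^2 - 2*a - 8) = a*(a - 4)^2*(a - 3)*(a + 2)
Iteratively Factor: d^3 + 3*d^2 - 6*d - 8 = (d + 4)*(d^2 - d - 2) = (d + 1)*(d + 4)*(d - 2)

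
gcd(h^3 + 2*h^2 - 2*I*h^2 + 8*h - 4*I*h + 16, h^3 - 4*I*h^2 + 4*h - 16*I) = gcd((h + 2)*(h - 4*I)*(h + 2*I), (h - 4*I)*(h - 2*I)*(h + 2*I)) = h^2 - 2*I*h + 8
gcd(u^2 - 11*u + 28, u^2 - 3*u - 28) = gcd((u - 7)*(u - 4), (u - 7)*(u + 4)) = u - 7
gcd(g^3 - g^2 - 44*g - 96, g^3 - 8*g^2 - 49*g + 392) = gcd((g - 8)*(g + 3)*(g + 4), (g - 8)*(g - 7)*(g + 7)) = g - 8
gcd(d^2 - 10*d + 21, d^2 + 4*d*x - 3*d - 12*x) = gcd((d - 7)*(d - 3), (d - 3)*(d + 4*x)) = d - 3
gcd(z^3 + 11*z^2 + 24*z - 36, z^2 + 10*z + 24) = z + 6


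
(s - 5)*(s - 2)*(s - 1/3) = s^3 - 22*s^2/3 + 37*s/3 - 10/3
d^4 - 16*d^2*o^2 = d^2*(d - 4*o)*(d + 4*o)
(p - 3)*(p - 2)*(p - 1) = p^3 - 6*p^2 + 11*p - 6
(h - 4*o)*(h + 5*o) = h^2 + h*o - 20*o^2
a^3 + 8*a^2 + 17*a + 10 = (a + 1)*(a + 2)*(a + 5)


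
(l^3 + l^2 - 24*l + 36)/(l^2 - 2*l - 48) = (l^2 - 5*l + 6)/(l - 8)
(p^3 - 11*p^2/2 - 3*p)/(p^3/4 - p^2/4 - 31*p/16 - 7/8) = 8*p*(p - 6)/(2*p^2 - 3*p - 14)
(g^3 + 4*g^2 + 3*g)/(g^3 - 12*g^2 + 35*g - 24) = g*(g^2 + 4*g + 3)/(g^3 - 12*g^2 + 35*g - 24)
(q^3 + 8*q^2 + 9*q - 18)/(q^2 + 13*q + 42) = (q^2 + 2*q - 3)/(q + 7)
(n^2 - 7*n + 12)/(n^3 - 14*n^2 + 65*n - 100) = (n - 3)/(n^2 - 10*n + 25)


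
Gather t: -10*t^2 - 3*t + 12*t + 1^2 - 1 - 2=-10*t^2 + 9*t - 2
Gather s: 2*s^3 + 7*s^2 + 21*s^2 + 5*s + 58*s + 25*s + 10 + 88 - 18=2*s^3 + 28*s^2 + 88*s + 80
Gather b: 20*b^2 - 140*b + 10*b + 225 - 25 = 20*b^2 - 130*b + 200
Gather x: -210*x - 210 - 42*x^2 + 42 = -42*x^2 - 210*x - 168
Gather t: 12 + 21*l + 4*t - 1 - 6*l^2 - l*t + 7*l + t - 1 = -6*l^2 + 28*l + t*(5 - l) + 10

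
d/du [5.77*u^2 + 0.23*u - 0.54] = 11.54*u + 0.23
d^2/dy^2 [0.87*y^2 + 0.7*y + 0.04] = 1.74000000000000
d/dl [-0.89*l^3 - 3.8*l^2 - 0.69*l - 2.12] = -2.67*l^2 - 7.6*l - 0.69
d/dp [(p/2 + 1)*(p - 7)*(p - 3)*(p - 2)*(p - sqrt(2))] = 5*p^4/2 - 20*p^3 - 2*sqrt(2)*p^3 + 15*sqrt(2)*p^2 + 51*p^2/2 - 17*sqrt(2)*p + 40*p - 42 - 20*sqrt(2)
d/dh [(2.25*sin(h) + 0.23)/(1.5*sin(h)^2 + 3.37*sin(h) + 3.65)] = (-3.375*sin(h)^2 - 0.69*sin(h) + 7.4374)*cos(h)/(2.25*sin(h)^4 + 10.11*sin(h)^3 + 22.3069*sin(h)^2 + 24.601*sin(h) + 13.3225)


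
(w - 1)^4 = w^4 - 4*w^3 + 6*w^2 - 4*w + 1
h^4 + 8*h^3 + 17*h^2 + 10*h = h*(h + 1)*(h + 2)*(h + 5)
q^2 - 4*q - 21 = (q - 7)*(q + 3)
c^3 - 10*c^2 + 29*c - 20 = (c - 5)*(c - 4)*(c - 1)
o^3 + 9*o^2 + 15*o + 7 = (o + 1)^2*(o + 7)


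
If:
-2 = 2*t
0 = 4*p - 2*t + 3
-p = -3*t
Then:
No Solution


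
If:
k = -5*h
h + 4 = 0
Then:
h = -4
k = 20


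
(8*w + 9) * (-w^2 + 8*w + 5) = -8*w^3 + 55*w^2 + 112*w + 45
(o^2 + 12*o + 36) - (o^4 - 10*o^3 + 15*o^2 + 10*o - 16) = -o^4 + 10*o^3 - 14*o^2 + 2*o + 52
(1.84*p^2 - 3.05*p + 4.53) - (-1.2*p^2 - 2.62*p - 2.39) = 3.04*p^2 - 0.43*p + 6.92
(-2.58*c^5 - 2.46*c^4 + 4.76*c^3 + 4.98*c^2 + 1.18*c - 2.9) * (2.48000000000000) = -6.3984*c^5 - 6.1008*c^4 + 11.8048*c^3 + 12.3504*c^2 + 2.9264*c - 7.192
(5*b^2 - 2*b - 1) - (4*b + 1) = 5*b^2 - 6*b - 2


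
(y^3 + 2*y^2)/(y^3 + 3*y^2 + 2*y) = y/(y + 1)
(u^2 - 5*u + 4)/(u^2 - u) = (u - 4)/u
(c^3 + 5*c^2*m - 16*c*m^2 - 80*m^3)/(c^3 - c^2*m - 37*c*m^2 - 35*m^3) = (c^2 - 16*m^2)/(c^2 - 6*c*m - 7*m^2)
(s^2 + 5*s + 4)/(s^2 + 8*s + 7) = (s + 4)/(s + 7)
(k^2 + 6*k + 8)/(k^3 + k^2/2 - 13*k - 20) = 2*(k + 4)/(2*k^2 - 3*k - 20)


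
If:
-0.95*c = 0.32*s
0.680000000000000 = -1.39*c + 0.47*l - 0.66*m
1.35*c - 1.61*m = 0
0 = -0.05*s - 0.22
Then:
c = 1.48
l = 7.58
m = 1.24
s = -4.40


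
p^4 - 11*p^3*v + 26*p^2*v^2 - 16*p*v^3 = p*(p - 8*v)*(p - 2*v)*(p - v)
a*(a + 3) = a^2 + 3*a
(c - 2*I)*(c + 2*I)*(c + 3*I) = c^3 + 3*I*c^2 + 4*c + 12*I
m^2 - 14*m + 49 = (m - 7)^2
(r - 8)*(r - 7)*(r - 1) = r^3 - 16*r^2 + 71*r - 56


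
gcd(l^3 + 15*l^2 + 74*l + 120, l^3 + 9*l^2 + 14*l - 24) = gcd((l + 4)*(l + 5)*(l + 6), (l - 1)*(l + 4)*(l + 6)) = l^2 + 10*l + 24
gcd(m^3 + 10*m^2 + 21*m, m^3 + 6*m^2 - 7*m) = m^2 + 7*m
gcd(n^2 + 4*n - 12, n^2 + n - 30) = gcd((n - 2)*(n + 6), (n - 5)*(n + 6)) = n + 6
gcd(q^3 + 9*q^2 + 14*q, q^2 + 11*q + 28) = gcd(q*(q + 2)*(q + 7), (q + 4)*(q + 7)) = q + 7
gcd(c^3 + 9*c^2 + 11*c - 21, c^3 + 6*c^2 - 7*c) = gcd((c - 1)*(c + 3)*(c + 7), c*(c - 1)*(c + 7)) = c^2 + 6*c - 7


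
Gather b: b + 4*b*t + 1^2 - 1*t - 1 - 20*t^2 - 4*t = b*(4*t + 1) - 20*t^2 - 5*t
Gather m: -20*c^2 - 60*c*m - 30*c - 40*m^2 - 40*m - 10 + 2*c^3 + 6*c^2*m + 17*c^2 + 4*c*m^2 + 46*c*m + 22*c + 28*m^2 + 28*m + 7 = 2*c^3 - 3*c^2 - 8*c + m^2*(4*c - 12) + m*(6*c^2 - 14*c - 12) - 3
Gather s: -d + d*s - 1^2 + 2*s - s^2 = -d - s^2 + s*(d + 2) - 1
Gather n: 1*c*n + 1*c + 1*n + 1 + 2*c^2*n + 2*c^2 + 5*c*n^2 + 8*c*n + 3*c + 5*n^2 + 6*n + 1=2*c^2 + 4*c + n^2*(5*c + 5) + n*(2*c^2 + 9*c + 7) + 2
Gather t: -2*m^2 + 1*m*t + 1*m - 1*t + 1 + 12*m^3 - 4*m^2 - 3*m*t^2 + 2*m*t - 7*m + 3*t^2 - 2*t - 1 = 12*m^3 - 6*m^2 - 6*m + t^2*(3 - 3*m) + t*(3*m - 3)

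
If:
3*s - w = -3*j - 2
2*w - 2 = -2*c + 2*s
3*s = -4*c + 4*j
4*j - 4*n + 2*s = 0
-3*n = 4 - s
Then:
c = -57/7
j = -18/7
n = 8/7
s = 52/7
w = 116/7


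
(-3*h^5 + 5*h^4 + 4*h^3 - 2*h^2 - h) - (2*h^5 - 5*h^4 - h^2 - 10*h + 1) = -5*h^5 + 10*h^4 + 4*h^3 - h^2 + 9*h - 1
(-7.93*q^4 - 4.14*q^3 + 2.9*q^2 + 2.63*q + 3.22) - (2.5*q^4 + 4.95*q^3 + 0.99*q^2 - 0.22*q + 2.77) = -10.43*q^4 - 9.09*q^3 + 1.91*q^2 + 2.85*q + 0.45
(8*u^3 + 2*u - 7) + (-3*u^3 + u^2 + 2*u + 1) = 5*u^3 + u^2 + 4*u - 6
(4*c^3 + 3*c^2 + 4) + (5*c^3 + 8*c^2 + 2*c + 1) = 9*c^3 + 11*c^2 + 2*c + 5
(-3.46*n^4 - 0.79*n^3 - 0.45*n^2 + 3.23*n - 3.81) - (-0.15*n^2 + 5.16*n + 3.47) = -3.46*n^4 - 0.79*n^3 - 0.3*n^2 - 1.93*n - 7.28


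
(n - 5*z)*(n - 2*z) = n^2 - 7*n*z + 10*z^2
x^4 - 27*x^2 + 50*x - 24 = (x - 4)*(x - 1)^2*(x + 6)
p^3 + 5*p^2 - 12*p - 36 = (p - 3)*(p + 2)*(p + 6)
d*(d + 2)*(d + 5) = d^3 + 7*d^2 + 10*d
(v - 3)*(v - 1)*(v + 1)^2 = v^4 - 2*v^3 - 4*v^2 + 2*v + 3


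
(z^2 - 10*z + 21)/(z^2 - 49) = (z - 3)/(z + 7)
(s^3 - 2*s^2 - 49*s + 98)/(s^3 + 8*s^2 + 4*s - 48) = (s^2 - 49)/(s^2 + 10*s + 24)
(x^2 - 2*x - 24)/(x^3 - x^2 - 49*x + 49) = (x^2 - 2*x - 24)/(x^3 - x^2 - 49*x + 49)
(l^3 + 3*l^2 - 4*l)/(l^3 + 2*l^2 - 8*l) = (l - 1)/(l - 2)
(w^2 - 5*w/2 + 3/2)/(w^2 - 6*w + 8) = (2*w^2 - 5*w + 3)/(2*(w^2 - 6*w + 8))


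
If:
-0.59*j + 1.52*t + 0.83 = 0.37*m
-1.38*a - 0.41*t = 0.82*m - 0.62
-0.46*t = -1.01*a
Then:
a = 0.455445544554455*t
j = 3.37050536388901*t + 0.932616783794957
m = 0.75609756097561 - 1.2664815262014*t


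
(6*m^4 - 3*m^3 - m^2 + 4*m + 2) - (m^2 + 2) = 6*m^4 - 3*m^3 - 2*m^2 + 4*m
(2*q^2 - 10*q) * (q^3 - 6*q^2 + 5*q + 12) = 2*q^5 - 22*q^4 + 70*q^3 - 26*q^2 - 120*q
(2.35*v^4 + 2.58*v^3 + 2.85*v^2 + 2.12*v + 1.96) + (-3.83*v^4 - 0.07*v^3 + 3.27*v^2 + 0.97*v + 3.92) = -1.48*v^4 + 2.51*v^3 + 6.12*v^2 + 3.09*v + 5.88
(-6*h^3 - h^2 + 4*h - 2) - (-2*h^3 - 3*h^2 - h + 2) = -4*h^3 + 2*h^2 + 5*h - 4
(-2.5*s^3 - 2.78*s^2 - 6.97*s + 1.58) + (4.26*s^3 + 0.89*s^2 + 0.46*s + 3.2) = 1.76*s^3 - 1.89*s^2 - 6.51*s + 4.78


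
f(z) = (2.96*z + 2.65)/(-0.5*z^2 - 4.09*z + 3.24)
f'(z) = (1.0*z + 4.09)*(2.96*z + 2.65)/(-0.5*z^2 - 4.09*z + 3.24)^2 + 2.96/(-0.5*z^2 - 4.09*z + 3.24)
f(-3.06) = -0.58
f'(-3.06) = 0.21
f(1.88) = -1.32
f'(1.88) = 0.79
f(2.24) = -1.10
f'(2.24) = 0.48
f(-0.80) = 0.05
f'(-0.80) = 0.50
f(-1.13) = -0.10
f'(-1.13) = 0.37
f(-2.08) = -0.37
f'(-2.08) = 0.23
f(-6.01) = -1.55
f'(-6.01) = 0.61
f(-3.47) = -0.67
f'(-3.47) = 0.22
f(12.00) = -0.32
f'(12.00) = 0.02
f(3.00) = -0.85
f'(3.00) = 0.23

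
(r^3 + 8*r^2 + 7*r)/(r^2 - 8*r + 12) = r*(r^2 + 8*r + 7)/(r^2 - 8*r + 12)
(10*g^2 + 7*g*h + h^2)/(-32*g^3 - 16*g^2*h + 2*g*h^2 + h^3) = (-5*g - h)/(16*g^2 - h^2)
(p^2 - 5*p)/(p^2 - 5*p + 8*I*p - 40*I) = p/(p + 8*I)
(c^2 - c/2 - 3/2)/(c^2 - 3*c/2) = (c + 1)/c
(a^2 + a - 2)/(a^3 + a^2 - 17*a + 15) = (a + 2)/(a^2 + 2*a - 15)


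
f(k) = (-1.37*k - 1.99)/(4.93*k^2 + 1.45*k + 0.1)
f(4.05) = -0.09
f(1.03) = -0.50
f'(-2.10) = -0.02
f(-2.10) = 0.05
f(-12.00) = 0.02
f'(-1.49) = -0.15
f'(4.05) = 0.03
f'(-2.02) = -0.03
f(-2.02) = 0.04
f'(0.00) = 274.85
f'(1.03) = 0.65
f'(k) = (-9.86*k - 1.45)*(-1.37*k - 1.99)/(4.93*k^2 + 1.45*k + 0.1)^2 - 1.37/(4.93*k^2 + 1.45*k + 0.1)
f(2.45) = -0.16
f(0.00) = -19.90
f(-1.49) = 0.01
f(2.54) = -0.15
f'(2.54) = 0.08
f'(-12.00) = 0.00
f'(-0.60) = -6.53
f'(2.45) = 0.08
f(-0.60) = -1.16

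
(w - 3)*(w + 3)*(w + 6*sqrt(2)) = w^3 + 6*sqrt(2)*w^2 - 9*w - 54*sqrt(2)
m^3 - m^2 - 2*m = m*(m - 2)*(m + 1)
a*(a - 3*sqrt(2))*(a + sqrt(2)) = a^3 - 2*sqrt(2)*a^2 - 6*a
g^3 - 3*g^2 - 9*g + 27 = (g - 3)^2*(g + 3)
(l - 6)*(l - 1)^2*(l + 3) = l^4 - 5*l^3 - 11*l^2 + 33*l - 18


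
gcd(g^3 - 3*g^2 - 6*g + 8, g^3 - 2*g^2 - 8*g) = g^2 - 2*g - 8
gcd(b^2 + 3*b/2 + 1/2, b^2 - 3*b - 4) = b + 1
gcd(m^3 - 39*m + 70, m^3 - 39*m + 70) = m^3 - 39*m + 70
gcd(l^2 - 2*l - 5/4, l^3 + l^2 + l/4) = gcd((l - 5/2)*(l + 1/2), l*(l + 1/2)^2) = l + 1/2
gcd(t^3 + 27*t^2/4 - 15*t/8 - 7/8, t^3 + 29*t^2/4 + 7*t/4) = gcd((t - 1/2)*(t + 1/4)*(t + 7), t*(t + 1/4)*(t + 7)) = t^2 + 29*t/4 + 7/4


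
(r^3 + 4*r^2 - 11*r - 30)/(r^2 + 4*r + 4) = (r^2 + 2*r - 15)/(r + 2)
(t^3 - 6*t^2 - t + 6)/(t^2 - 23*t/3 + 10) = 3*(t^2 - 1)/(3*t - 5)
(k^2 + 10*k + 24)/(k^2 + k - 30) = (k + 4)/(k - 5)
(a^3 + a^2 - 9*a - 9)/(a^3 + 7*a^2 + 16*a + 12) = (a^2 - 2*a - 3)/(a^2 + 4*a + 4)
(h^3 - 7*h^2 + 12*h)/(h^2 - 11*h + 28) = h*(h - 3)/(h - 7)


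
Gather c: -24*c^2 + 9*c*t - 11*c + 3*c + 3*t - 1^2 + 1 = -24*c^2 + c*(9*t - 8) + 3*t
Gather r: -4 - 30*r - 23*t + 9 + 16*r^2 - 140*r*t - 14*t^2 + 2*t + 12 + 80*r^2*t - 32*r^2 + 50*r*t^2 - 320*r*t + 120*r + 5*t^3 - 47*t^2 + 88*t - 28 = r^2*(80*t - 16) + r*(50*t^2 - 460*t + 90) + 5*t^3 - 61*t^2 + 67*t - 11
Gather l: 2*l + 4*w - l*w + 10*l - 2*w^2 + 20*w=l*(12 - w) - 2*w^2 + 24*w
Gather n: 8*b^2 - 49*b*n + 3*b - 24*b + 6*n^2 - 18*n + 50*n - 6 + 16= 8*b^2 - 21*b + 6*n^2 + n*(32 - 49*b) + 10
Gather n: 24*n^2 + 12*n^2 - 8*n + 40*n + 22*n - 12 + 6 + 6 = 36*n^2 + 54*n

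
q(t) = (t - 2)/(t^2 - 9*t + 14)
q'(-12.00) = 0.00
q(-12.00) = -0.05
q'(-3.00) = -0.01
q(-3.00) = -0.10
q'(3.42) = -0.08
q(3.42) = -0.28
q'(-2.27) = -0.01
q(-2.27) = -0.11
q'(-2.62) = -0.01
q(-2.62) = -0.10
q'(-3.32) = -0.01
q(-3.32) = -0.10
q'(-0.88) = -0.02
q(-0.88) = -0.13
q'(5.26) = -0.33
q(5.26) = -0.57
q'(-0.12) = -0.02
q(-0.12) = -0.14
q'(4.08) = -0.12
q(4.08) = -0.34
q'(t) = (9 - 2*t)*(t - 2)/(t^2 - 9*t + 14)^2 + 1/(t^2 - 9*t + 14) = -1/(t^2 - 14*t + 49)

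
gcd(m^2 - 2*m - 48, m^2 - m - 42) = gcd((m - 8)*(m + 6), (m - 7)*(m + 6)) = m + 6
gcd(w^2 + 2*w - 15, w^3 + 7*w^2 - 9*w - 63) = w - 3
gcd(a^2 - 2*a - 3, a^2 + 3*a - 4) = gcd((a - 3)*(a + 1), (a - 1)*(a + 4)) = 1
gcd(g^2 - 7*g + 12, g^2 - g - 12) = g - 4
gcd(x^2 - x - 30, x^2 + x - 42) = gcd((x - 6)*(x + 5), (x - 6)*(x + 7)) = x - 6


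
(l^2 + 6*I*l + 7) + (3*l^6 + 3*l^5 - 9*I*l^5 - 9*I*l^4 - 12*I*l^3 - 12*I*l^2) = 3*l^6 + 3*l^5 - 9*I*l^5 - 9*I*l^4 - 12*I*l^3 + l^2 - 12*I*l^2 + 6*I*l + 7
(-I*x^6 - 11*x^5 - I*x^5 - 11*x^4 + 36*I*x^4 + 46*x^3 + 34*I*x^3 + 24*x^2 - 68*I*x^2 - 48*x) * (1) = -I*x^6 - 11*x^5 - I*x^5 - 11*x^4 + 36*I*x^4 + 46*x^3 + 34*I*x^3 + 24*x^2 - 68*I*x^2 - 48*x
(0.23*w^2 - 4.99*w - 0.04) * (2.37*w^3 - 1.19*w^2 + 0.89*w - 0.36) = 0.5451*w^5 - 12.1*w^4 + 6.048*w^3 - 4.4763*w^2 + 1.7608*w + 0.0144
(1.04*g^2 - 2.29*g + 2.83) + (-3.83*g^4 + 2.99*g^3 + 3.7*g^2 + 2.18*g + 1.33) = -3.83*g^4 + 2.99*g^3 + 4.74*g^2 - 0.11*g + 4.16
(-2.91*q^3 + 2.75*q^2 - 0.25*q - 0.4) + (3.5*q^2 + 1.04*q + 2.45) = -2.91*q^3 + 6.25*q^2 + 0.79*q + 2.05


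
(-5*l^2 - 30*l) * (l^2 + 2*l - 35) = -5*l^4 - 40*l^3 + 115*l^2 + 1050*l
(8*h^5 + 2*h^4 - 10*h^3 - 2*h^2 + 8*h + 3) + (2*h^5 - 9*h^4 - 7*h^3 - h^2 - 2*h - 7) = 10*h^5 - 7*h^4 - 17*h^3 - 3*h^2 + 6*h - 4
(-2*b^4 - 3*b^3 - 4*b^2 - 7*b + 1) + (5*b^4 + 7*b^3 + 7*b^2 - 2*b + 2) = 3*b^4 + 4*b^3 + 3*b^2 - 9*b + 3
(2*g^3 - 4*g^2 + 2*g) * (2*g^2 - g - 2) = 4*g^5 - 10*g^4 + 4*g^3 + 6*g^2 - 4*g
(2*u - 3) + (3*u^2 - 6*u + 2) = 3*u^2 - 4*u - 1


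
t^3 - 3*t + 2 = (t - 1)^2*(t + 2)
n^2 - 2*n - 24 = (n - 6)*(n + 4)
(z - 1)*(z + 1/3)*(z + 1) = z^3 + z^2/3 - z - 1/3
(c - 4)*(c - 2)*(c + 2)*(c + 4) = c^4 - 20*c^2 + 64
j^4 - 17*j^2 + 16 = (j - 4)*(j - 1)*(j + 1)*(j + 4)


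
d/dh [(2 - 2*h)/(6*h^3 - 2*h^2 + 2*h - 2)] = (-3*h^3 + h^2 - h + (h - 1)*(9*h^2 - 2*h + 1) + 1)/(3*h^3 - h^2 + h - 1)^2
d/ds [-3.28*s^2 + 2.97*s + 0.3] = 2.97 - 6.56*s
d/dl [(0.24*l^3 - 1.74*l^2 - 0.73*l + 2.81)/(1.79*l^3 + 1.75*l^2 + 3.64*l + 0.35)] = (3.5346*l^4 + 4.3606*l^3 - 19.8938*l^2 - 11.053*l - 10.4839)/(3.2041*l^6 + 6.265*l^5 + 16.0937*l^4 + 13.993*l^3 + 14.4746*l^2 + 2.548*l + 0.1225)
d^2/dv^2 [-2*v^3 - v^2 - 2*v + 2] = -12*v - 2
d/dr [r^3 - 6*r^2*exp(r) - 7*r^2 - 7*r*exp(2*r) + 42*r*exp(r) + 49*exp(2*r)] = -6*r^2*exp(r) + 3*r^2 - 14*r*exp(2*r) + 30*r*exp(r) - 14*r + 91*exp(2*r) + 42*exp(r)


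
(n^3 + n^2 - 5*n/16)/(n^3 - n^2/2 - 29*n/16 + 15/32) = 2*n/(2*n - 3)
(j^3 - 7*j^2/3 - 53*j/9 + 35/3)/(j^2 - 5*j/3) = j - 2/3 - 7/j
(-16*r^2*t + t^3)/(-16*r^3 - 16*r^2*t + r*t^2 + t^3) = t/(r + t)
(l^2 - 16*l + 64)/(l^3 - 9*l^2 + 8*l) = (l - 8)/(l*(l - 1))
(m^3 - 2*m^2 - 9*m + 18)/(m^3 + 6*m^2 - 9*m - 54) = (m - 2)/(m + 6)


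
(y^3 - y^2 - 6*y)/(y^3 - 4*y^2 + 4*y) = (y^2 - y - 6)/(y^2 - 4*y + 4)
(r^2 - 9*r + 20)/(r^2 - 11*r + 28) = (r - 5)/(r - 7)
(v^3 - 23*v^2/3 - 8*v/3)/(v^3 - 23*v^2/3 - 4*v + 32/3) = v*(3*v + 1)/(3*v^2 + v - 4)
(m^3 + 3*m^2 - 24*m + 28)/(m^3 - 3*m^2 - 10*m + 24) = (m^2 + 5*m - 14)/(m^2 - m - 12)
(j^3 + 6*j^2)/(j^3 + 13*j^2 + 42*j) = j/(j + 7)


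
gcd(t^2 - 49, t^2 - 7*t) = t - 7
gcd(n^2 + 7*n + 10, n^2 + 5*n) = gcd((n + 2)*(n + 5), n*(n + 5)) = n + 5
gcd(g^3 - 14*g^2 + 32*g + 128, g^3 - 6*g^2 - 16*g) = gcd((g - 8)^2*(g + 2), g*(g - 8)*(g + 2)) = g^2 - 6*g - 16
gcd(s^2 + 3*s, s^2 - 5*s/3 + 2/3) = 1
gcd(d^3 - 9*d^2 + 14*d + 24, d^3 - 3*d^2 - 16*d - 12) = d^2 - 5*d - 6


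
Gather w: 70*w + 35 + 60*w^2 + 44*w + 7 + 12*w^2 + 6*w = 72*w^2 + 120*w + 42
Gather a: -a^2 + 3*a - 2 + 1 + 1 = -a^2 + 3*a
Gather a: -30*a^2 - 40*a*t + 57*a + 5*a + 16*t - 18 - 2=-30*a^2 + a*(62 - 40*t) + 16*t - 20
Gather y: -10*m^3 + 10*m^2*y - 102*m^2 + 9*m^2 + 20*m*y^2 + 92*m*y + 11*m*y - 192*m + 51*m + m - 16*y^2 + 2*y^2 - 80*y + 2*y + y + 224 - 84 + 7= -10*m^3 - 93*m^2 - 140*m + y^2*(20*m - 14) + y*(10*m^2 + 103*m - 77) + 147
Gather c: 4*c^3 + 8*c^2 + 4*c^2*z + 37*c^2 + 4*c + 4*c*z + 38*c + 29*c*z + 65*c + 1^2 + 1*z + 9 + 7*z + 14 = 4*c^3 + c^2*(4*z + 45) + c*(33*z + 107) + 8*z + 24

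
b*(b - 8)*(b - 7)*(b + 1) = b^4 - 14*b^3 + 41*b^2 + 56*b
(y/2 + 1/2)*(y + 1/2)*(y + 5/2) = y^3/2 + 2*y^2 + 17*y/8 + 5/8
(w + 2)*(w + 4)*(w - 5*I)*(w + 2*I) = w^4 + 6*w^3 - 3*I*w^3 + 18*w^2 - 18*I*w^2 + 60*w - 24*I*w + 80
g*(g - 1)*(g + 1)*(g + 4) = g^4 + 4*g^3 - g^2 - 4*g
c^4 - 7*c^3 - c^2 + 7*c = c*(c - 7)*(c - 1)*(c + 1)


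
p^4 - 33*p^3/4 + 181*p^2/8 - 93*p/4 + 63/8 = (p - 7/2)*(p - 3)*(p - 1)*(p - 3/4)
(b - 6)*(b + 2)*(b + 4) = b^3 - 28*b - 48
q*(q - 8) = q^2 - 8*q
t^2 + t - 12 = (t - 3)*(t + 4)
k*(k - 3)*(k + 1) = k^3 - 2*k^2 - 3*k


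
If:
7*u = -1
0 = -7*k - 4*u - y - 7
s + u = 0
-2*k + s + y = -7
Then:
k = 5/63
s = 1/7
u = -1/7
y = -440/63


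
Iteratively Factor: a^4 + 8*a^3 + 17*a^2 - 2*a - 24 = (a + 2)*(a^3 + 6*a^2 + 5*a - 12) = (a + 2)*(a + 3)*(a^2 + 3*a - 4) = (a + 2)*(a + 3)*(a + 4)*(a - 1)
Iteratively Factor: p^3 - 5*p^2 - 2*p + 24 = (p + 2)*(p^2 - 7*p + 12) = (p - 4)*(p + 2)*(p - 3)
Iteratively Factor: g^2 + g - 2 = (g - 1)*(g + 2)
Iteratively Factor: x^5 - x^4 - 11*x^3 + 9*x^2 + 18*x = (x + 3)*(x^4 - 4*x^3 + x^2 + 6*x) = x*(x + 3)*(x^3 - 4*x^2 + x + 6) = x*(x + 1)*(x + 3)*(x^2 - 5*x + 6) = x*(x - 2)*(x + 1)*(x + 3)*(x - 3)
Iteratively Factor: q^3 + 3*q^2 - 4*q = (q - 1)*(q^2 + 4*q) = q*(q - 1)*(q + 4)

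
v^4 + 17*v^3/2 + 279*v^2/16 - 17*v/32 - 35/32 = (v - 1/4)*(v + 1/4)*(v + 7/2)*(v + 5)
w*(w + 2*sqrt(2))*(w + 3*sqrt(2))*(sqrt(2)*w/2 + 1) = sqrt(2)*w^4/2 + 6*w^3 + 11*sqrt(2)*w^2 + 12*w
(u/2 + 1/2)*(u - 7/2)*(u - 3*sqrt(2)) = u^3/2 - 3*sqrt(2)*u^2/2 - 5*u^2/4 - 7*u/4 + 15*sqrt(2)*u/4 + 21*sqrt(2)/4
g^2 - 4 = (g - 2)*(g + 2)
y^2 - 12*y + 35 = (y - 7)*(y - 5)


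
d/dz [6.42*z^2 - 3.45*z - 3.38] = 12.84*z - 3.45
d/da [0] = 0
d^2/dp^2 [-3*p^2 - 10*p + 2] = -6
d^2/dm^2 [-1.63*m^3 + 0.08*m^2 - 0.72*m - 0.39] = 0.16 - 9.78*m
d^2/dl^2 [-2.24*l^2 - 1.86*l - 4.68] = -4.48000000000000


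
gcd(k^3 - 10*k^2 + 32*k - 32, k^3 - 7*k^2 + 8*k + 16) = k^2 - 8*k + 16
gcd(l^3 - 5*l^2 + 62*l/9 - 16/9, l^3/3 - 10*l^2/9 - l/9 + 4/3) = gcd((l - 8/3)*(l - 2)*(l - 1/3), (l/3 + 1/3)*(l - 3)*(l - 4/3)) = 1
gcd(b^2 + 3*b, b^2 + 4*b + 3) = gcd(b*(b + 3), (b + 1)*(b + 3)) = b + 3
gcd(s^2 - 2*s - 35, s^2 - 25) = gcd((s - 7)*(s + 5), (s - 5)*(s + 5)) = s + 5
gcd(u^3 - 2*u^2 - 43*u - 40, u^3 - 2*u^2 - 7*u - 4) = u + 1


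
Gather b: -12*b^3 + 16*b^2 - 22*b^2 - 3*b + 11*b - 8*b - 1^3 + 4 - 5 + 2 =-12*b^3 - 6*b^2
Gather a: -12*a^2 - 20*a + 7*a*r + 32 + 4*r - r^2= -12*a^2 + a*(7*r - 20) - r^2 + 4*r + 32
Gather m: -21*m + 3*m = -18*m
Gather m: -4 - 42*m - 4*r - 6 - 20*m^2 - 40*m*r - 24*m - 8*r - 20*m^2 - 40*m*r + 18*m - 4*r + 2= -40*m^2 + m*(-80*r - 48) - 16*r - 8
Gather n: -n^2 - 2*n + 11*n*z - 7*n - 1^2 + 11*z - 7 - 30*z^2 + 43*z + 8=-n^2 + n*(11*z - 9) - 30*z^2 + 54*z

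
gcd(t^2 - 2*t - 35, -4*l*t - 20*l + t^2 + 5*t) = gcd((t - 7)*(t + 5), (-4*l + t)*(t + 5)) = t + 5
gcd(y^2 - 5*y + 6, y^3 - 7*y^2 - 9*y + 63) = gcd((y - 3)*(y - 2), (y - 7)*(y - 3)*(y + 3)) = y - 3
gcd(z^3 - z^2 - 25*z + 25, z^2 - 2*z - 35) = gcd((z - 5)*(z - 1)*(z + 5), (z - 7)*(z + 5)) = z + 5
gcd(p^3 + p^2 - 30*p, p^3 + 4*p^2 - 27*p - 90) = p^2 + p - 30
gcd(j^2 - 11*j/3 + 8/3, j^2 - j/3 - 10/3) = 1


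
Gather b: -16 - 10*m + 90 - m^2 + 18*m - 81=-m^2 + 8*m - 7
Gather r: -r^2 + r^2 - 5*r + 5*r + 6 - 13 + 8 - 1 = 0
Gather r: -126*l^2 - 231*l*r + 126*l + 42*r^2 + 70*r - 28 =-126*l^2 + 126*l + 42*r^2 + r*(70 - 231*l) - 28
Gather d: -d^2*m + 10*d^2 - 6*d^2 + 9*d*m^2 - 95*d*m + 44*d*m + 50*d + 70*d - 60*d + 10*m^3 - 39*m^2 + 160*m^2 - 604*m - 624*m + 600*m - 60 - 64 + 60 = d^2*(4 - m) + d*(9*m^2 - 51*m + 60) + 10*m^3 + 121*m^2 - 628*m - 64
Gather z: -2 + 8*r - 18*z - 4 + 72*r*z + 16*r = 24*r + z*(72*r - 18) - 6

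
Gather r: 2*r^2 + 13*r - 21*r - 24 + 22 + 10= 2*r^2 - 8*r + 8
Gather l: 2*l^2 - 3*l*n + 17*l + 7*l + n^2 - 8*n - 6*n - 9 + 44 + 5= 2*l^2 + l*(24 - 3*n) + n^2 - 14*n + 40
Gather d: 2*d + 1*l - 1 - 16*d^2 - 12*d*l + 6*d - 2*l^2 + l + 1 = -16*d^2 + d*(8 - 12*l) - 2*l^2 + 2*l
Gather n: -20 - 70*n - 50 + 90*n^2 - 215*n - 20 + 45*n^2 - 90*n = 135*n^2 - 375*n - 90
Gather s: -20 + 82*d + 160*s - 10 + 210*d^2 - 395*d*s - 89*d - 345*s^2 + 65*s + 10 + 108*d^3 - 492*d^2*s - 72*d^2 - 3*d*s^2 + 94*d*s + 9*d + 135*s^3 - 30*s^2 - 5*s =108*d^3 + 138*d^2 + 2*d + 135*s^3 + s^2*(-3*d - 375) + s*(-492*d^2 - 301*d + 220) - 20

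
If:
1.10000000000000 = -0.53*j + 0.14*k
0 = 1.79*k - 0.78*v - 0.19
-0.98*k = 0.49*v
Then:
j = -2.06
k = 0.06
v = -0.11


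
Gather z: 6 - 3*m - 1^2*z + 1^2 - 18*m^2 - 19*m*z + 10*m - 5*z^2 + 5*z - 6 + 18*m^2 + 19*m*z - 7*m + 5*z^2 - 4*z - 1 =0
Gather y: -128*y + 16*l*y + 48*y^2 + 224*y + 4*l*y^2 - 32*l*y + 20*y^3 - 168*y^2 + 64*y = 20*y^3 + y^2*(4*l - 120) + y*(160 - 16*l)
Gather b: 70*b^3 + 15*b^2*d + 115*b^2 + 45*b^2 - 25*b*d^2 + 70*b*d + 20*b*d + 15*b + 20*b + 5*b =70*b^3 + b^2*(15*d + 160) + b*(-25*d^2 + 90*d + 40)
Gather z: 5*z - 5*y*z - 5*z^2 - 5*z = -5*y*z - 5*z^2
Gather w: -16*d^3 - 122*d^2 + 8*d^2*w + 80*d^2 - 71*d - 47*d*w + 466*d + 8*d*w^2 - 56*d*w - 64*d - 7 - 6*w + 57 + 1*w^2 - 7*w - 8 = -16*d^3 - 42*d^2 + 331*d + w^2*(8*d + 1) + w*(8*d^2 - 103*d - 13) + 42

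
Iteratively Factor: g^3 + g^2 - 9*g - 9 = (g + 1)*(g^2 - 9) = (g + 1)*(g + 3)*(g - 3)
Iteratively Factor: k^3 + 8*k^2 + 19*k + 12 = (k + 4)*(k^2 + 4*k + 3) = (k + 3)*(k + 4)*(k + 1)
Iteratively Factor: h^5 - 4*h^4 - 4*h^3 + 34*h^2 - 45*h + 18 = (h - 3)*(h^4 - h^3 - 7*h^2 + 13*h - 6) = (h - 3)*(h + 3)*(h^3 - 4*h^2 + 5*h - 2) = (h - 3)*(h - 2)*(h + 3)*(h^2 - 2*h + 1) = (h - 3)*(h - 2)*(h - 1)*(h + 3)*(h - 1)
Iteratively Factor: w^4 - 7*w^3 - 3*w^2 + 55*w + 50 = (w - 5)*(w^3 - 2*w^2 - 13*w - 10) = (w - 5)*(w + 1)*(w^2 - 3*w - 10) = (w - 5)^2*(w + 1)*(w + 2)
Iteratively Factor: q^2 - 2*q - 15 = (q - 5)*(q + 3)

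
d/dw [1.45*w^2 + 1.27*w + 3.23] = 2.9*w + 1.27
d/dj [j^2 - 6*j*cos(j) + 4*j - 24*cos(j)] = 6*j*sin(j) + 2*j + 24*sin(j) - 6*cos(j) + 4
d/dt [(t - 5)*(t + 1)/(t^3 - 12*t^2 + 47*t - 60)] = (-t^2 - 2*t + 19)/(t^4 - 14*t^3 + 73*t^2 - 168*t + 144)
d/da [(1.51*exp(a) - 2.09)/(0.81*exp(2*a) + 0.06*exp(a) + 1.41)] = (-1.2231*exp(2*a) + 3.3858*exp(a) + 2.2545)*exp(a)/(0.6561*exp(4*a) + 0.0972*exp(3*a) + 2.2878*exp(2*a) + 0.1692*exp(a) + 1.9881)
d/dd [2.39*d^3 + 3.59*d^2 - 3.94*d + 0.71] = 7.17*d^2 + 7.18*d - 3.94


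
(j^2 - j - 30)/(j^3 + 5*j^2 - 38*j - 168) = (j + 5)/(j^2 + 11*j + 28)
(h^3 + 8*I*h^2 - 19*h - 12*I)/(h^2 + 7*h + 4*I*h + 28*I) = (h^2 + 4*I*h - 3)/(h + 7)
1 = 1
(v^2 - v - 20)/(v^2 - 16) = (v - 5)/(v - 4)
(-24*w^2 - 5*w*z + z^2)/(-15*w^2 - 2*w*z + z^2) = (-8*w + z)/(-5*w + z)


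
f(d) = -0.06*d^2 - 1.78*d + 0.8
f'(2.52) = -2.08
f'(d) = -0.12*d - 1.78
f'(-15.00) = 0.02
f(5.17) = -10.01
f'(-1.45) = -1.61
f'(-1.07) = -1.65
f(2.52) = -4.07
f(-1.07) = 2.64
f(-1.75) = 3.73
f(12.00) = -29.20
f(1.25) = -1.52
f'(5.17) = -2.40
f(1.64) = -2.28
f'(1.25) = -1.93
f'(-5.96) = -1.06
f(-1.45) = 3.25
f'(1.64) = -1.98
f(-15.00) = 14.00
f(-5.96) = 9.28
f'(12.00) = -3.22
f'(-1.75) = -1.57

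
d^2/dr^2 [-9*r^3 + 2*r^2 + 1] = 4 - 54*r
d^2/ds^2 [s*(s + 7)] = 2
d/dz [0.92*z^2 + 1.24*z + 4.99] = 1.84*z + 1.24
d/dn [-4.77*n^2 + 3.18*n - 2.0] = 3.18 - 9.54*n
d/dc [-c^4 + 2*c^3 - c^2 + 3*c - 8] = -4*c^3 + 6*c^2 - 2*c + 3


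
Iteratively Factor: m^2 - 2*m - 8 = (m - 4)*(m + 2)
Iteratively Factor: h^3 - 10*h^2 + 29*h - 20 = (h - 5)*(h^2 - 5*h + 4) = (h - 5)*(h - 1)*(h - 4)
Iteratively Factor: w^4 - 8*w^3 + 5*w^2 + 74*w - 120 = (w + 3)*(w^3 - 11*w^2 + 38*w - 40) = (w - 5)*(w + 3)*(w^2 - 6*w + 8) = (w - 5)*(w - 4)*(w + 3)*(w - 2)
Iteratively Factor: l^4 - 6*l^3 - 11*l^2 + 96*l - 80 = (l - 1)*(l^3 - 5*l^2 - 16*l + 80) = (l - 1)*(l + 4)*(l^2 - 9*l + 20) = (l - 5)*(l - 1)*(l + 4)*(l - 4)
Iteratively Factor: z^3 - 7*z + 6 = (z + 3)*(z^2 - 3*z + 2) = (z - 1)*(z + 3)*(z - 2)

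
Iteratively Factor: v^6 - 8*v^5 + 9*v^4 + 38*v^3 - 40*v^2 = (v - 1)*(v^5 - 7*v^4 + 2*v^3 + 40*v^2) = v*(v - 1)*(v^4 - 7*v^3 + 2*v^2 + 40*v) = v*(v - 4)*(v - 1)*(v^3 - 3*v^2 - 10*v) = v*(v - 5)*(v - 4)*(v - 1)*(v^2 + 2*v) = v^2*(v - 5)*(v - 4)*(v - 1)*(v + 2)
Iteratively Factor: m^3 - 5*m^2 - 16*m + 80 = (m - 4)*(m^2 - m - 20) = (m - 4)*(m + 4)*(m - 5)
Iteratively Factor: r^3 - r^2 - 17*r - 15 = (r + 3)*(r^2 - 4*r - 5) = (r + 1)*(r + 3)*(r - 5)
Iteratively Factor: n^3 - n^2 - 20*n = (n)*(n^2 - n - 20) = n*(n + 4)*(n - 5)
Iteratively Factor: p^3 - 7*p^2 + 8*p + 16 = (p - 4)*(p^2 - 3*p - 4) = (p - 4)*(p + 1)*(p - 4)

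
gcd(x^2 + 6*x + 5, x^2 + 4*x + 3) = x + 1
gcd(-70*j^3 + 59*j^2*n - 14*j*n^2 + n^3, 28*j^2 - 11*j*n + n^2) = 7*j - n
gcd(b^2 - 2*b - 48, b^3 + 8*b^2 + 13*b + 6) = b + 6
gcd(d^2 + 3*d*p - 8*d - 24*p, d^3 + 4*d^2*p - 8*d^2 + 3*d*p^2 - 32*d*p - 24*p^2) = d^2 + 3*d*p - 8*d - 24*p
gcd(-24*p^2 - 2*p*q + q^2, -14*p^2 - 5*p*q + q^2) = 1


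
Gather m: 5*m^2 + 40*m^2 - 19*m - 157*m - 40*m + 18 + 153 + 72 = 45*m^2 - 216*m + 243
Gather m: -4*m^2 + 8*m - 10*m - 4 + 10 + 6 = -4*m^2 - 2*m + 12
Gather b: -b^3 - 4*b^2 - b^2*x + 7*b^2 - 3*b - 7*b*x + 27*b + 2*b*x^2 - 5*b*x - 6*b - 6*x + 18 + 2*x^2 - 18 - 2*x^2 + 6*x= -b^3 + b^2*(3 - x) + b*(2*x^2 - 12*x + 18)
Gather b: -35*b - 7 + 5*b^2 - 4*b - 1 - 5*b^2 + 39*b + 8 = 0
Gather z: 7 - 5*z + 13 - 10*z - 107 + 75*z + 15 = 60*z - 72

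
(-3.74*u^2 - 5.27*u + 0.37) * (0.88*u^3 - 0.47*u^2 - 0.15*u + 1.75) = -3.2912*u^5 - 2.8798*u^4 + 3.3635*u^3 - 5.9284*u^2 - 9.278*u + 0.6475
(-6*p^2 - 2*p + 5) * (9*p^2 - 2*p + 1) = -54*p^4 - 6*p^3 + 43*p^2 - 12*p + 5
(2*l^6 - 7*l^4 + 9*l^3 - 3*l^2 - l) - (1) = 2*l^6 - 7*l^4 + 9*l^3 - 3*l^2 - l - 1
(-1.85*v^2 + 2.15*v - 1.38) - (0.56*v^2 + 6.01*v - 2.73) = -2.41*v^2 - 3.86*v + 1.35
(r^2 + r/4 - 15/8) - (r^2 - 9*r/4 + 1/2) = 5*r/2 - 19/8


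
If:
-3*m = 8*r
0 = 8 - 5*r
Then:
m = -64/15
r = 8/5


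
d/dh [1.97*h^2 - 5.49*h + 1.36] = 3.94*h - 5.49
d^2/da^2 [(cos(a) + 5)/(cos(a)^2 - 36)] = (8*(cos(a) + 5)*sin(a)^2*cos(a)^2 - (cos(a)^2 - 36)^2*cos(a) + 2*(cos(a)^2 - 36)*(5*cos(2*a) + cos(3*a)))/(cos(a)^2 - 36)^3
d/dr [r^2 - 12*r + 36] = 2*r - 12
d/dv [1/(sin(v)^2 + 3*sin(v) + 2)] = -(2*sin(v) + 3)*cos(v)/(sin(v)^2 + 3*sin(v) + 2)^2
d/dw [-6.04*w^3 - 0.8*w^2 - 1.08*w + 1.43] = -18.12*w^2 - 1.6*w - 1.08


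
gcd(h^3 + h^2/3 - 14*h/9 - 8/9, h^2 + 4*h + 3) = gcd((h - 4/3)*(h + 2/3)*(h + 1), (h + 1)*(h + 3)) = h + 1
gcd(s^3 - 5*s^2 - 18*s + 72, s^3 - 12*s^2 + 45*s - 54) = s^2 - 9*s + 18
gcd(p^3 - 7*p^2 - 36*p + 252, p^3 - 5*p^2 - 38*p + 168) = p^2 - p - 42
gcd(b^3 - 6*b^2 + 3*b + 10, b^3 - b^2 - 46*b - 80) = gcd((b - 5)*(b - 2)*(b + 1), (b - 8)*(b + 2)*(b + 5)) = 1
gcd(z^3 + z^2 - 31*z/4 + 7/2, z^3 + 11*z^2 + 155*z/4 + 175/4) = z + 7/2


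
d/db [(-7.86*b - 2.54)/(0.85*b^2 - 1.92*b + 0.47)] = (6.681*b^2 + 4.318*b - 8.571)/(0.7225*b^4 - 3.264*b^3 + 4.4854*b^2 - 1.8048*b + 0.2209)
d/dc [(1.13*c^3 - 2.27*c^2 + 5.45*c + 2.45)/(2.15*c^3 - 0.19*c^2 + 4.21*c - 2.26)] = (8.88178419700125e-16*c^5 + 4.6658*c^4 - 13.9204*c^3 - 31.9851*c^2 + 11.1914*c - 22.6315)/(4.6225*c^6 - 0.817*c^5 + 18.1391*c^4 - 11.3178*c^3 + 18.5829*c^2 - 19.0292*c + 5.1076)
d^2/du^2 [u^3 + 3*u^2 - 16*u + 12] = 6*u + 6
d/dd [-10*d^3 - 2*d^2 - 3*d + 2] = -30*d^2 - 4*d - 3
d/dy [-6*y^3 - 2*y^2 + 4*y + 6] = -18*y^2 - 4*y + 4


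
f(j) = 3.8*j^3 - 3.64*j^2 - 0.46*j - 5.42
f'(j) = 11.4*j^2 - 7.28*j - 0.46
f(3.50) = 111.30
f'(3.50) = 113.71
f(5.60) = 545.19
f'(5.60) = 316.28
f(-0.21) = -5.52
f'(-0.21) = 1.57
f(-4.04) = -313.54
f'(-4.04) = 215.02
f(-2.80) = -116.09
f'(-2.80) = 109.30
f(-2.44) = -81.17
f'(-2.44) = 85.17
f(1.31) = -3.73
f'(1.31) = 9.57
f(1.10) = -5.27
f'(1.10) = 5.33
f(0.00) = -5.42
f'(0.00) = -0.46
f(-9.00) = -3066.32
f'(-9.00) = 988.46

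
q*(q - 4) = q^2 - 4*q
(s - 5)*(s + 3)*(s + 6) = s^3 + 4*s^2 - 27*s - 90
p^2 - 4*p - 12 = (p - 6)*(p + 2)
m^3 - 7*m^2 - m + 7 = (m - 7)*(m - 1)*(m + 1)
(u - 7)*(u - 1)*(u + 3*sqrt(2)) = u^3 - 8*u^2 + 3*sqrt(2)*u^2 - 24*sqrt(2)*u + 7*u + 21*sqrt(2)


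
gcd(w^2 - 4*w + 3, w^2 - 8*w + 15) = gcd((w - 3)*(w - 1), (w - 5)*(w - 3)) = w - 3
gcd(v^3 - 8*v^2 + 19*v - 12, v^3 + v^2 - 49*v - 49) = 1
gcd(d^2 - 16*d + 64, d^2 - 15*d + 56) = d - 8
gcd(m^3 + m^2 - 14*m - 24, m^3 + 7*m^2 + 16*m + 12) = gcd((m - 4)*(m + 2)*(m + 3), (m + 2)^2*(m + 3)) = m^2 + 5*m + 6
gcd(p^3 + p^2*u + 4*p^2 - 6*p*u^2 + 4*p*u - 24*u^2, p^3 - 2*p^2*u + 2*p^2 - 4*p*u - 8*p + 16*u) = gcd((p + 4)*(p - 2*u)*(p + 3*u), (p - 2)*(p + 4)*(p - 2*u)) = p^2 - 2*p*u + 4*p - 8*u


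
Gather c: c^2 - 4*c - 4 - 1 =c^2 - 4*c - 5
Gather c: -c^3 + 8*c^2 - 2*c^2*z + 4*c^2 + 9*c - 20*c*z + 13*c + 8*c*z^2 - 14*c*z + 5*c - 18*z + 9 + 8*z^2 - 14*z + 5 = -c^3 + c^2*(12 - 2*z) + c*(8*z^2 - 34*z + 27) + 8*z^2 - 32*z + 14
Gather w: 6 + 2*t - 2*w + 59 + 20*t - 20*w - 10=22*t - 22*w + 55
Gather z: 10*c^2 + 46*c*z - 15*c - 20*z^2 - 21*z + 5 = 10*c^2 - 15*c - 20*z^2 + z*(46*c - 21) + 5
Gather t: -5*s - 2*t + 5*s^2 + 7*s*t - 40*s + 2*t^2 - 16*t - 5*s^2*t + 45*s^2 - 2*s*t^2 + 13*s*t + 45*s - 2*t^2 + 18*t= 50*s^2 - 2*s*t^2 + t*(-5*s^2 + 20*s)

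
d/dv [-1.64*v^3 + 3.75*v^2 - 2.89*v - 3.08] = -4.92*v^2 + 7.5*v - 2.89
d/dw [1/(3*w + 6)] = -1/(3*(w + 2)^2)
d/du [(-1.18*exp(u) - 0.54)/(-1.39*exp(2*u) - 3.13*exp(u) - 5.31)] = (-1.6402*exp(2*u) - 1.5012*exp(u) + 4.5756)*exp(u)/(1.9321*exp(4*u) + 8.7014*exp(3*u) + 24.5587*exp(2*u) + 33.2406*exp(u) + 28.1961)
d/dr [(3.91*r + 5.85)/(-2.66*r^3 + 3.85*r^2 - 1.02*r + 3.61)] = (20.8012*r^3 + 31.6295*r^2 - 45.045*r + 20.0821)/(7.0756*r^6 - 20.482*r^5 + 20.2489*r^4 - 27.0592*r^3 + 28.8374*r^2 - 7.3644*r + 13.0321)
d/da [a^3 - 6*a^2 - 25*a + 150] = 3*a^2 - 12*a - 25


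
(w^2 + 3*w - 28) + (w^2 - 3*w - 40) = 2*w^2 - 68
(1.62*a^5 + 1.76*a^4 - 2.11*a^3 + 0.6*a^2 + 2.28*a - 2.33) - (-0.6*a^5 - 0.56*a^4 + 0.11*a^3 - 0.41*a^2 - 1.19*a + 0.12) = 2.22*a^5 + 2.32*a^4 - 2.22*a^3 + 1.01*a^2 + 3.47*a - 2.45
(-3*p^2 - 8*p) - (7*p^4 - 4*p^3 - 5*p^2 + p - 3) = -7*p^4 + 4*p^3 + 2*p^2 - 9*p + 3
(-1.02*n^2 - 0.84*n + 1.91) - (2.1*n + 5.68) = -1.02*n^2 - 2.94*n - 3.77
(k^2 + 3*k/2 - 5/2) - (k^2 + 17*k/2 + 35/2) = -7*k - 20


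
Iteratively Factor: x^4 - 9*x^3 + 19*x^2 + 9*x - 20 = (x - 1)*(x^3 - 8*x^2 + 11*x + 20) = (x - 5)*(x - 1)*(x^2 - 3*x - 4) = (x - 5)*(x - 4)*(x - 1)*(x + 1)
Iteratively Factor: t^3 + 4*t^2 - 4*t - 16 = (t + 4)*(t^2 - 4) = (t - 2)*(t + 4)*(t + 2)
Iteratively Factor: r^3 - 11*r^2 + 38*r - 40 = (r - 4)*(r^2 - 7*r + 10) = (r - 4)*(r - 2)*(r - 5)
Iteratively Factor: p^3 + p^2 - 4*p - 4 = (p + 1)*(p^2 - 4) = (p + 1)*(p + 2)*(p - 2)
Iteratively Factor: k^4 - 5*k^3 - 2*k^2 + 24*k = (k)*(k^3 - 5*k^2 - 2*k + 24) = k*(k - 4)*(k^2 - k - 6) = k*(k - 4)*(k + 2)*(k - 3)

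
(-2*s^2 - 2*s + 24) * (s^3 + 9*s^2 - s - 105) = -2*s^5 - 20*s^4 + 8*s^3 + 428*s^2 + 186*s - 2520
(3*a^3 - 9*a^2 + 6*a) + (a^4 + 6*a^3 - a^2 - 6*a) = a^4 + 9*a^3 - 10*a^2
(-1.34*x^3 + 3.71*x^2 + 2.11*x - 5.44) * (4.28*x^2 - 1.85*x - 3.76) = -5.7352*x^5 + 18.3578*x^4 + 7.2057*x^3 - 41.1363*x^2 + 2.1304*x + 20.4544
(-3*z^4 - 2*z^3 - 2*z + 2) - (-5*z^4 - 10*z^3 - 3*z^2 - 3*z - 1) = 2*z^4 + 8*z^3 + 3*z^2 + z + 3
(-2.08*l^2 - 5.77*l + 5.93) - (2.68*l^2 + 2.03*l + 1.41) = -4.76*l^2 - 7.8*l + 4.52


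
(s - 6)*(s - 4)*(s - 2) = s^3 - 12*s^2 + 44*s - 48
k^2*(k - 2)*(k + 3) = k^4 + k^3 - 6*k^2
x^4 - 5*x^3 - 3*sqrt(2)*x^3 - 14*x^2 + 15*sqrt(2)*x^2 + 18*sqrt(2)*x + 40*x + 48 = (x - 6)*(x + 1)*(x - 4*sqrt(2))*(x + sqrt(2))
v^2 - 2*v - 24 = (v - 6)*(v + 4)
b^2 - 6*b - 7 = (b - 7)*(b + 1)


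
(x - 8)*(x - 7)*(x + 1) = x^3 - 14*x^2 + 41*x + 56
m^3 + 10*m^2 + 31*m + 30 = (m + 2)*(m + 3)*(m + 5)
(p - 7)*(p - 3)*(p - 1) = p^3 - 11*p^2 + 31*p - 21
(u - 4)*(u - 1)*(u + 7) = u^3 + 2*u^2 - 31*u + 28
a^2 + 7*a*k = a*(a + 7*k)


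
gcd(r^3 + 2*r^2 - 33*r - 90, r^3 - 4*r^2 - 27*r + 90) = r^2 - r - 30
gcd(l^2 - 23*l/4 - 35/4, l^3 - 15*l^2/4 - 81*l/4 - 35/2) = l^2 - 23*l/4 - 35/4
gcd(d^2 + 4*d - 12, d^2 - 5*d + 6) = d - 2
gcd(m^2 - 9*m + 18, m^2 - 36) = m - 6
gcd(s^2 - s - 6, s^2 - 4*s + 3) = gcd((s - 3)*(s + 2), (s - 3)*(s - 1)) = s - 3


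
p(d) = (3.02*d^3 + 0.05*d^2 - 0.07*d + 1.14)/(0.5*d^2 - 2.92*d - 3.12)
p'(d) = (2.92 - 1.0*d)*(3.02*d^3 + 0.05*d^2 - 0.07*d + 1.14)/(0.5*d^2 - 2.92*d - 3.12)^2 + (9.06*d^2 + 0.1*d - 0.07)/(0.5*d^2 - 2.92*d - 3.12) = (1.51*d^4 - 17.6368*d^3 - 28.3782*d^2 - 1.452*d + 3.5472)/(0.25*d^4 - 2.92*d^3 + 5.4064*d^2 + 18.2208*d + 9.7344)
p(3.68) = -21.43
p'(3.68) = -19.63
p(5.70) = -159.60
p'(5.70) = -209.88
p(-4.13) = -12.05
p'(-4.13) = 3.96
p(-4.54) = -13.70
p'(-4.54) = 4.11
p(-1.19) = -3.57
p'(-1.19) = -1.91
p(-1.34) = -3.52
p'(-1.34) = 0.64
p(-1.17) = -3.62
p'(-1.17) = -2.62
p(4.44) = -42.73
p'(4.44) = -39.17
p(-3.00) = -7.86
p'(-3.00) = 3.41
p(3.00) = -11.24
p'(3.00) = -11.20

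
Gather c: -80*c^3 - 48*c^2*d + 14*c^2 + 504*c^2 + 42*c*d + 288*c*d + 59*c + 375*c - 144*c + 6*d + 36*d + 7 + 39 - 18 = -80*c^3 + c^2*(518 - 48*d) + c*(330*d + 290) + 42*d + 28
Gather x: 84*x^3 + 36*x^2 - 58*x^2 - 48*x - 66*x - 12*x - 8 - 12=84*x^3 - 22*x^2 - 126*x - 20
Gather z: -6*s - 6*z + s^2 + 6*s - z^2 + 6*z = s^2 - z^2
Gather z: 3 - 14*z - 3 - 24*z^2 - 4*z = -24*z^2 - 18*z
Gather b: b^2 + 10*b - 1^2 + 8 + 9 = b^2 + 10*b + 16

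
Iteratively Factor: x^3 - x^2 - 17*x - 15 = (x - 5)*(x^2 + 4*x + 3) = (x - 5)*(x + 3)*(x + 1)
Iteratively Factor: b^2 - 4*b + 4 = (b - 2)*(b - 2)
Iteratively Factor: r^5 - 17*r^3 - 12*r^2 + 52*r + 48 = (r - 4)*(r^4 + 4*r^3 - r^2 - 16*r - 12) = (r - 4)*(r + 1)*(r^3 + 3*r^2 - 4*r - 12) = (r - 4)*(r + 1)*(r + 3)*(r^2 - 4) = (r - 4)*(r - 2)*(r + 1)*(r + 3)*(r + 2)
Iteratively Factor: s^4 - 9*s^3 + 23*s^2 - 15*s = (s - 5)*(s^3 - 4*s^2 + 3*s) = s*(s - 5)*(s^2 - 4*s + 3) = s*(s - 5)*(s - 1)*(s - 3)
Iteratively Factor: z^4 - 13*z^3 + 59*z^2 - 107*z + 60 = (z - 1)*(z^3 - 12*z^2 + 47*z - 60) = (z - 5)*(z - 1)*(z^2 - 7*z + 12) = (z - 5)*(z - 3)*(z - 1)*(z - 4)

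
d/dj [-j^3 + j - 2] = 1 - 3*j^2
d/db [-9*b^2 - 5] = -18*b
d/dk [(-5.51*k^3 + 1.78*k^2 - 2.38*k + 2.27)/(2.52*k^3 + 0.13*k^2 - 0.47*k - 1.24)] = (-5.2019*k^4 + 17.1746*k^3 + 2.8088*k^2 - 5.0046*k + 4.0181)/(6.3504*k^6 + 0.6552*k^5 - 2.3519*k^4 - 6.3718*k^3 - 0.1015*k^2 + 1.1656*k + 1.5376)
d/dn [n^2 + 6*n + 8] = 2*n + 6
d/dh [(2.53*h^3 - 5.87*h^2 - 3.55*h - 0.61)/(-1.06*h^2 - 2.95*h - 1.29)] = (-2.6818*h^4 - 14.927*h^3 + 3.7624*h^2 + 13.8514*h + 2.78)/(1.1236*h^4 + 6.254*h^3 + 11.4373*h^2 + 7.611*h + 1.6641)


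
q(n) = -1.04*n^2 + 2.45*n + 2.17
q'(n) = 2.45 - 2.08*n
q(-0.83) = -0.58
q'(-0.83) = 4.18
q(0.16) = 2.54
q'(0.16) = 2.12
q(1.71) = 3.32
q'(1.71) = -1.11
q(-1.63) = -4.59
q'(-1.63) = 5.84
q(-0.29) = 1.37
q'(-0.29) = 3.05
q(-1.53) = -4.01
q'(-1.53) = 5.63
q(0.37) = 2.93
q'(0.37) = 1.68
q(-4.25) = -27.03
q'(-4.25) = 11.29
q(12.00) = -118.19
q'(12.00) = -22.51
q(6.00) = -20.57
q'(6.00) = -10.03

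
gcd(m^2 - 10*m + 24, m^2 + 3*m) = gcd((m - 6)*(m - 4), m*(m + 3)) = 1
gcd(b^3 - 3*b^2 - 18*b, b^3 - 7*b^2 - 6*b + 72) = b^2 - 3*b - 18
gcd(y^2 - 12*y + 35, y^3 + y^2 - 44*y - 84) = y - 7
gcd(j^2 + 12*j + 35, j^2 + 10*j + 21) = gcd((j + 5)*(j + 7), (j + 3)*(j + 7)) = j + 7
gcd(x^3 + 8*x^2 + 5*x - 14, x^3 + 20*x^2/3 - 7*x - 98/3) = x^2 + 9*x + 14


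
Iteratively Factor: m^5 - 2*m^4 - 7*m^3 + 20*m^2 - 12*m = (m + 3)*(m^4 - 5*m^3 + 8*m^2 - 4*m) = (m - 1)*(m + 3)*(m^3 - 4*m^2 + 4*m) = m*(m - 1)*(m + 3)*(m^2 - 4*m + 4) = m*(m - 2)*(m - 1)*(m + 3)*(m - 2)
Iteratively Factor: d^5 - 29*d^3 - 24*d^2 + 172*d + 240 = (d + 2)*(d^4 - 2*d^3 - 25*d^2 + 26*d + 120) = (d + 2)*(d + 4)*(d^3 - 6*d^2 - d + 30) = (d - 3)*(d + 2)*(d + 4)*(d^2 - 3*d - 10) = (d - 3)*(d + 2)^2*(d + 4)*(d - 5)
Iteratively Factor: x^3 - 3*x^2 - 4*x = (x)*(x^2 - 3*x - 4) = x*(x + 1)*(x - 4)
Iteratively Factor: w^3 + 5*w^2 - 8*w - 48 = (w + 4)*(w^2 + w - 12) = (w + 4)^2*(w - 3)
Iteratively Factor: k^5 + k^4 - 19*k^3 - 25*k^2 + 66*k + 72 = (k - 4)*(k^4 + 5*k^3 + k^2 - 21*k - 18) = (k - 4)*(k + 3)*(k^3 + 2*k^2 - 5*k - 6) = (k - 4)*(k + 3)^2*(k^2 - k - 2) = (k - 4)*(k - 2)*(k + 3)^2*(k + 1)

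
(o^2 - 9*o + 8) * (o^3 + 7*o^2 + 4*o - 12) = o^5 - 2*o^4 - 51*o^3 + 8*o^2 + 140*o - 96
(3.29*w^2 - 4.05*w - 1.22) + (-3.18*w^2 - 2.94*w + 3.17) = 0.11*w^2 - 6.99*w + 1.95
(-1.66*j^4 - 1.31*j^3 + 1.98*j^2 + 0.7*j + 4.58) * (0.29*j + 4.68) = -0.4814*j^5 - 8.1487*j^4 - 5.5566*j^3 + 9.4694*j^2 + 4.6042*j + 21.4344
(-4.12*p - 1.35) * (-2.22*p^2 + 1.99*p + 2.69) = 9.1464*p^3 - 5.2018*p^2 - 13.7693*p - 3.6315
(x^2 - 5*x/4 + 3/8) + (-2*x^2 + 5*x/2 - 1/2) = -x^2 + 5*x/4 - 1/8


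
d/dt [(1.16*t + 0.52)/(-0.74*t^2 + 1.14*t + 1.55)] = (0.8584*t^2 + 0.7696*t + 1.2052)/(0.5476*t^4 - 1.6872*t^3 - 0.9944*t^2 + 3.534*t + 2.4025)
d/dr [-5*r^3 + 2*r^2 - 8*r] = -15*r^2 + 4*r - 8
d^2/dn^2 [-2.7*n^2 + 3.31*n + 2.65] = -5.40000000000000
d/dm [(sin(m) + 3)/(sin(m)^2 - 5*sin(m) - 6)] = (-6*sin(m) + cos(m)^2 + 8)*cos(m)/((sin(m) - 6)^2*(sin(m) + 1)^2)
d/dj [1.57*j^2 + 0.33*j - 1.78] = 3.14*j + 0.33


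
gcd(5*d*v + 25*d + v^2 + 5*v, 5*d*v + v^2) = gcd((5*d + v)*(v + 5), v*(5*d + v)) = 5*d + v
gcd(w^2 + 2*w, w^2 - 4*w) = w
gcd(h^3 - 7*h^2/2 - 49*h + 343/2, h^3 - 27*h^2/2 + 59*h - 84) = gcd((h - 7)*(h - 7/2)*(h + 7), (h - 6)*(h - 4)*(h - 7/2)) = h - 7/2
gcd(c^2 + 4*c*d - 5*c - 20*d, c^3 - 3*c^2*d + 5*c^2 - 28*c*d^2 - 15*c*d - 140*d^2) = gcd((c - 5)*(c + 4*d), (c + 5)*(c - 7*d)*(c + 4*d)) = c + 4*d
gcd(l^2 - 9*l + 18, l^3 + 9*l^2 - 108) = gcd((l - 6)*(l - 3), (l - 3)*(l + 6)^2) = l - 3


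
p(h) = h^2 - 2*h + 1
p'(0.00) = -2.00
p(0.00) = 1.00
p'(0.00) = -2.00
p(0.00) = 1.00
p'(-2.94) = -7.88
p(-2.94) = 15.52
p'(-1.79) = -5.58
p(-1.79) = 7.78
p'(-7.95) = -17.90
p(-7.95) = 80.10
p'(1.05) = 0.10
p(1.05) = 0.00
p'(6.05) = 10.10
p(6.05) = 25.50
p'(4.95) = 7.90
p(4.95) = 15.60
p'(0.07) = -1.86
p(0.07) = 0.86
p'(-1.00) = -4.00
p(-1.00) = 4.00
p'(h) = 2*h - 2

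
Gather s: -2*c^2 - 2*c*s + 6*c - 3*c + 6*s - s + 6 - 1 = -2*c^2 + 3*c + s*(5 - 2*c) + 5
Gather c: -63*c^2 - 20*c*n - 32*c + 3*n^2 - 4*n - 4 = -63*c^2 + c*(-20*n - 32) + 3*n^2 - 4*n - 4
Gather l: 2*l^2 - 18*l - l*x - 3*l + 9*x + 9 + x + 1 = 2*l^2 + l*(-x - 21) + 10*x + 10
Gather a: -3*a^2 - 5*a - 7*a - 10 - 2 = -3*a^2 - 12*a - 12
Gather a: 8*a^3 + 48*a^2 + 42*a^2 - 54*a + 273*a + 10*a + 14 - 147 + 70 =8*a^3 + 90*a^2 + 229*a - 63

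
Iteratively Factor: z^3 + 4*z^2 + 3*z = (z + 1)*(z^2 + 3*z) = (z + 1)*(z + 3)*(z)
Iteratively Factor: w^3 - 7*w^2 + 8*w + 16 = (w - 4)*(w^2 - 3*w - 4) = (w - 4)*(w + 1)*(w - 4)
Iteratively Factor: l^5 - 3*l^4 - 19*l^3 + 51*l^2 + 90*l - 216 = (l + 3)*(l^4 - 6*l^3 - l^2 + 54*l - 72) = (l - 3)*(l + 3)*(l^3 - 3*l^2 - 10*l + 24) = (l - 4)*(l - 3)*(l + 3)*(l^2 + l - 6) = (l - 4)*(l - 3)*(l + 3)^2*(l - 2)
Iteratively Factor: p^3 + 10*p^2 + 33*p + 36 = (p + 4)*(p^2 + 6*p + 9) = (p + 3)*(p + 4)*(p + 3)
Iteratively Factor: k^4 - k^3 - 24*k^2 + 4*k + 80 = (k - 5)*(k^3 + 4*k^2 - 4*k - 16) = (k - 5)*(k - 2)*(k^2 + 6*k + 8) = (k - 5)*(k - 2)*(k + 4)*(k + 2)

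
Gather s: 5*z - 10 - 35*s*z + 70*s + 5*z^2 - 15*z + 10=s*(70 - 35*z) + 5*z^2 - 10*z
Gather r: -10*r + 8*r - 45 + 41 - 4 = -2*r - 8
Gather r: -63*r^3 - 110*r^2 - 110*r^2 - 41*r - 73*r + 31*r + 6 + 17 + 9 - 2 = -63*r^3 - 220*r^2 - 83*r + 30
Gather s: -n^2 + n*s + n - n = -n^2 + n*s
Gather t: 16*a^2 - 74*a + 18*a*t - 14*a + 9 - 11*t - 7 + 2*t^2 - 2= 16*a^2 - 88*a + 2*t^2 + t*(18*a - 11)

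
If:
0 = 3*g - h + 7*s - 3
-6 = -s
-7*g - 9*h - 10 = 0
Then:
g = -361/34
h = 243/34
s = 6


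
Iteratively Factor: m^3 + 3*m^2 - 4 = (m - 1)*(m^2 + 4*m + 4) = (m - 1)*(m + 2)*(m + 2)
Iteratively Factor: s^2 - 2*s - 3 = (s - 3)*(s + 1)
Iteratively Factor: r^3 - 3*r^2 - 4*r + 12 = (r - 3)*(r^2 - 4) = (r - 3)*(r + 2)*(r - 2)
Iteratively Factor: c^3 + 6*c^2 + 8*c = (c + 2)*(c^2 + 4*c) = (c + 2)*(c + 4)*(c)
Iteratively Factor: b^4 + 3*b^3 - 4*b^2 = (b + 4)*(b^3 - b^2) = b*(b + 4)*(b^2 - b) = b^2*(b + 4)*(b - 1)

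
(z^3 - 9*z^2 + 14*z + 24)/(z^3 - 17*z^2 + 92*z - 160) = (z^2 - 5*z - 6)/(z^2 - 13*z + 40)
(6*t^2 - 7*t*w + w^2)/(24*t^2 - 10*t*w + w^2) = (t - w)/(4*t - w)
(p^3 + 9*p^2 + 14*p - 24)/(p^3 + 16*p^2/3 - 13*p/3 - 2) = 3*(p + 4)/(3*p + 1)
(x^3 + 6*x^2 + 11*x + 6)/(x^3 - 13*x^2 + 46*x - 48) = (x^3 + 6*x^2 + 11*x + 6)/(x^3 - 13*x^2 + 46*x - 48)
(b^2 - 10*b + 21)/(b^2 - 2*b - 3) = (b - 7)/(b + 1)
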